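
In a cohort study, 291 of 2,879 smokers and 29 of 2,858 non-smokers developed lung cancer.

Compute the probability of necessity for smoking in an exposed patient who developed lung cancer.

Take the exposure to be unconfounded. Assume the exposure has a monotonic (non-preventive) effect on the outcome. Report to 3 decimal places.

PN ≈ 0.900

p₁ = P(outcome | exposed) = 291/2879 = 0.10108
p₀ = P(outcome | unexposed) = 29/2858 = 0.010147
Under exogeneity and monotonicity, PN = (p₁ − p₀) / p₁.
PN = (0.10108 − 0.010147) / 0.10108 = 0.09093 / 0.10108 ≈ 0.8996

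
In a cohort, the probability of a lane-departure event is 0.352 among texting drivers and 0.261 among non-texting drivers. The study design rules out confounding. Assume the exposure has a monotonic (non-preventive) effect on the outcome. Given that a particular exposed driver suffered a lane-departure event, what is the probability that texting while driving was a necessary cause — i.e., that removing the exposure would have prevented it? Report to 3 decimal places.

PN ≈ 0.259

Let p₁ = 0.352, p₀ = 0.261.
Under exogeneity and monotonicity, PN = (p₁ − p₀) / p₁.
PN = (0.352 − 0.261) / 0.352 = 0.091 / 0.352 ≈ 0.2585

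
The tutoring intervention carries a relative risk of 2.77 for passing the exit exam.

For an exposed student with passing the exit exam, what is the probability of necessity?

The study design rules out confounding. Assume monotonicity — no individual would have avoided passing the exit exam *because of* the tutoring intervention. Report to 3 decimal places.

Under exogeneity and monotonicity, PN = (RR − 1) / RR = 1 − 1/RR.
PN = (2.77 − 1) / 2.77 = 1.77 / 2.77 ≈ 0.6390

PN ≈ 0.639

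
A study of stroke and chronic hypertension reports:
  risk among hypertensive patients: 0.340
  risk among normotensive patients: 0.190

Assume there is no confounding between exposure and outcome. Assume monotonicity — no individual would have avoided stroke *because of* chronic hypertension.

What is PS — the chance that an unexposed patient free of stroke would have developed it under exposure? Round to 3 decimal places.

Let p₁ = 0.34, p₀ = 0.19.
Under exogeneity and monotonicity, PS = (p₁ − p₀) / (1 − p₀).
PS = (0.34 − 0.19) / (1 − 0.19) = 0.15 / 0.81 ≈ 0.1852

PS ≈ 0.185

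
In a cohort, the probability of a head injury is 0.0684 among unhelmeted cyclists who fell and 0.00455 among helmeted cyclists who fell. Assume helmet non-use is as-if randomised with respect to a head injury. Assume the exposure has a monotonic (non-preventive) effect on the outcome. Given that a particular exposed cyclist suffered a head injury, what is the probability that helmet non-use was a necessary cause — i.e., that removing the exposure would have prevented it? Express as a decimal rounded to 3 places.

Let p₁ = 0.0684, p₀ = 0.00455.
Under exogeneity and monotonicity, PN = (p₁ − p₀) / p₁.
PN = (0.0684 − 0.00455) / 0.0684 = 0.06385 / 0.0684 ≈ 0.9335

PN ≈ 0.933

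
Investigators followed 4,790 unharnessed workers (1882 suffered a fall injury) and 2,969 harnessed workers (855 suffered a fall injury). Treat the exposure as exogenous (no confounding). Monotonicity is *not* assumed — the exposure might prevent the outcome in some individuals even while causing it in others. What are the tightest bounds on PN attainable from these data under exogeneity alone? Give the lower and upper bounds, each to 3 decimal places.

p₁ = P(outcome | exposed) = 1882/4790 = 0.3929
p₀ = P(outcome | unexposed) = 855/2969 = 0.28798
Under exogeneity alone the bounds on PN are max{0,(p₁−p₀)/p₁} ≤ PN ≤ min{1,(1−p₀)/p₁}.
  lower = (p₁ − p₀)/p₁ = 0.10493 / 0.3929 ≈ 0.2671
  upper = min{1, (1 − p₀)/p₁} = 0.71202 / 0.3929 ≈ 1.8122 → capped at 1

0.267 ≤ PN ≤ 1.000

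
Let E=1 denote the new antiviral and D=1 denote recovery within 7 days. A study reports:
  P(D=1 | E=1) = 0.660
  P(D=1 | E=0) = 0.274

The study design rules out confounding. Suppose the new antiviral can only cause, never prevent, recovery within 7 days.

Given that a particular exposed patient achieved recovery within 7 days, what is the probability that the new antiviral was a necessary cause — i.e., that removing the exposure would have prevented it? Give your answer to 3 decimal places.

Let p₁ = 0.66, p₀ = 0.274.
Under exogeneity and monotonicity, PN = (p₁ − p₀) / p₁.
PN = (0.66 − 0.274) / 0.66 = 0.386 / 0.66 ≈ 0.5848

PN ≈ 0.585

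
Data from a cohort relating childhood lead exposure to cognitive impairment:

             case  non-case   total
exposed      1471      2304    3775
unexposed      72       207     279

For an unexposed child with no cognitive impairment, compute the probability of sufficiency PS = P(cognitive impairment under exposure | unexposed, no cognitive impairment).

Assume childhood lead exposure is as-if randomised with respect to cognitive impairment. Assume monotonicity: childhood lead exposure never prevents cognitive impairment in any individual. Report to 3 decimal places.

p₁ = P(outcome | exposed) = 1471/3775 = 0.38967
p₀ = P(outcome | unexposed) = 72/279 = 0.25806
Under exogeneity and monotonicity, PS = (p₁ − p₀)/(1 − p₀).
PS = (0.38967 − 0.25806) / 0.74194 ≈ 0.1774

PS ≈ 0.177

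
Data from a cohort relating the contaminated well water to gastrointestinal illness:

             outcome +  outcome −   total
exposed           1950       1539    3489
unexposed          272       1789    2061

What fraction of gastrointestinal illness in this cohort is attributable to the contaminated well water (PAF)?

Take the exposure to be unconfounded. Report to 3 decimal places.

p₁ = P(outcome | exposed) = 1950/3489 = 0.5589
p₀ = P(outcome | unexposed) = 272/2061 = 0.13197
Exposure prevalence π = 3489/5550 = 0.62865; overall risk P(Y=1) = 0.40036.
Under exogeneity, PAF = [P(Y=1) − p₀]/P(Y=1).
PAF = (0.40036 − 0.13197) / 0.40036 ≈ 0.6704

PAF ≈ 0.670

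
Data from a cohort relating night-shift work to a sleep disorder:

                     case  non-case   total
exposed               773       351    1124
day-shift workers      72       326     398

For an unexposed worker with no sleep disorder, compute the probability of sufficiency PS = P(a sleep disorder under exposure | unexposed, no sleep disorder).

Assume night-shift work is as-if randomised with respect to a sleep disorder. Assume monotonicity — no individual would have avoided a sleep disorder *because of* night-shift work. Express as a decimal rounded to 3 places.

p₁ = P(outcome | exposed) = 773/1124 = 0.68772
p₀ = P(outcome | unexposed) = 72/398 = 0.1809
Under exogeneity and monotonicity, PS = (p₁ − p₀) / (1 − p₀).
PS = (0.68772 − 0.1809) / (1 − 0.1809) = 0.50682 / 0.8191 ≈ 0.6188

PS ≈ 0.619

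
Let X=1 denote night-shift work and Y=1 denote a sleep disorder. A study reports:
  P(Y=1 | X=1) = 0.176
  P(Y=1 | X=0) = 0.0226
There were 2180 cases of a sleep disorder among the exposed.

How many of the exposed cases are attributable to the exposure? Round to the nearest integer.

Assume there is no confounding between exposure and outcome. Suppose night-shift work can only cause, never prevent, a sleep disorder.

Let p₁ = 0.176, p₀ = 0.0226.
PN = (p₁ − p₀)/p₁ = (0.176 − 0.0226) / 0.176 ≈ 0.87159.
Attributable cases ≈ PN × (exposed cases) = 0.87159 × 2180 ≈ 1900.07.

about 1900 cases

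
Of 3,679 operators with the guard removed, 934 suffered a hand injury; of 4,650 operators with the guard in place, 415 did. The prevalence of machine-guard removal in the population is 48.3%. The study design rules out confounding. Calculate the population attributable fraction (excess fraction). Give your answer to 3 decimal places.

PAF ≈ 0.471

p₁ = P(outcome | exposed) = 934/3679 = 0.25387
p₀ = P(outcome | unexposed) = 415/4650 = 0.089247
Overall risk P(Y=1) = π·p₁ + (1−π)·p₀ = 0.483×0.25387 + 0.517×0.089247 = 0.16876.
Under exogeneity, PAF = [P(Y=1) − p₀] / P(Y=1).
PAF = (0.16876 − 0.089247) / 0.16876 ≈ 0.4712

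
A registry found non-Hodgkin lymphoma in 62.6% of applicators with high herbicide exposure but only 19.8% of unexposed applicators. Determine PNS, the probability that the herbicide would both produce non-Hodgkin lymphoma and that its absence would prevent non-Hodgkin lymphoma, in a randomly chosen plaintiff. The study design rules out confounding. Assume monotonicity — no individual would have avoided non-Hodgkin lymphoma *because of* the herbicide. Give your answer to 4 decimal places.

PNS ≈ 0.4280

p₁ = 0.626, p₀ = 0.198.
Under exogeneity and monotonicity, PNS = p₁ − p₀.
PNS = 0.626 − 0.198 = 0.428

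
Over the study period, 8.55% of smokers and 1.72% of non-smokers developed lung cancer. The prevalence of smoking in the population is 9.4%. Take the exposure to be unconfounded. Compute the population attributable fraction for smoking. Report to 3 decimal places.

PAF ≈ 0.272

p₁ = 0.0855, p₀ = 0.0172.
Overall risk P(Y=1) = π·p₁ + (1−π)·p₀ = 0.094×0.0855 + 0.906×0.0172 = 0.02362.
Under exogeneity, PAF = [P(Y=1) − p₀] / P(Y=1).
PAF = (0.02362 − 0.0172) / 0.02362 ≈ 0.2718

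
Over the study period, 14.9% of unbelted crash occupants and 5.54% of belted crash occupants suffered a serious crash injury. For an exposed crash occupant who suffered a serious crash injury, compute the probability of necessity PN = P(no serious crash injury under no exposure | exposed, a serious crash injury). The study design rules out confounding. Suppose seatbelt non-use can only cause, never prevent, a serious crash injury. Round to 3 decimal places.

p₁ = 0.149, p₀ = 0.0554.
Under exogeneity and monotonicity, PN = (p₁ − p₀) / p₁.
PN = (0.149 − 0.0554) / 0.149 = 0.0936 / 0.149 ≈ 0.6282

PN ≈ 0.628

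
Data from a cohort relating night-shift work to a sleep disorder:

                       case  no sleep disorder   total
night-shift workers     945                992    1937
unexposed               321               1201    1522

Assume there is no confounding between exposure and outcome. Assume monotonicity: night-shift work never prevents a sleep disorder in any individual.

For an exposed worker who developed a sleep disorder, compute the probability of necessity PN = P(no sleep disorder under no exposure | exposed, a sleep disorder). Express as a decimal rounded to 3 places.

p₁ = P(outcome | exposed) = 945/1937 = 0.48787
p₀ = P(outcome | unexposed) = 321/1522 = 0.21091
Under exogeneity and monotonicity, PN = (p₁ − p₀)/p₁.
PN = (0.48787 − 0.21091) / 0.48787 ≈ 0.5677

PN ≈ 0.568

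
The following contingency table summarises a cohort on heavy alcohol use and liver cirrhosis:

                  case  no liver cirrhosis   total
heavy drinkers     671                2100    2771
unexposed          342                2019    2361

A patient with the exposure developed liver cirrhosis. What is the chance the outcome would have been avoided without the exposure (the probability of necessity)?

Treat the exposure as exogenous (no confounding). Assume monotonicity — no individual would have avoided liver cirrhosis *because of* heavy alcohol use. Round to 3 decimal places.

PN ≈ 0.402

p₁ = P(outcome | exposed) = 671/2771 = 0.24215
p₀ = P(outcome | unexposed) = 342/2361 = 0.14485
Under exogeneity and monotonicity, PN = (p₁ − p₀) / p₁.
PN = (0.24215 − 0.14485) / 0.24215 = 0.097297 / 0.24215 ≈ 0.4018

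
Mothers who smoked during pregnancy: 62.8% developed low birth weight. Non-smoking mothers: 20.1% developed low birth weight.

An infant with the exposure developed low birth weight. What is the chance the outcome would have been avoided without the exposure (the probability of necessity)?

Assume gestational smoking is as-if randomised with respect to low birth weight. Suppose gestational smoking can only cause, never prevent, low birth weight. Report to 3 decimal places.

PN ≈ 0.680

p₁ = 0.628, p₀ = 0.201.
Under exogeneity and monotonicity, PN = (p₁ − p₀) / p₁.
PN = (0.628 − 0.201) / 0.628 = 0.427 / 0.628 ≈ 0.6799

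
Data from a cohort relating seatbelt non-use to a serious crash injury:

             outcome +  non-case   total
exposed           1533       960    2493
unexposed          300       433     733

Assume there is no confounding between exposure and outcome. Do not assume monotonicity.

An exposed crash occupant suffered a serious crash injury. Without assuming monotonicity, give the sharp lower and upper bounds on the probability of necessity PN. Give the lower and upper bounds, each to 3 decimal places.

p₁ = P(outcome | exposed) = 1533/2493 = 0.61492
p₀ = P(outcome | unexposed) = 300/733 = 0.40928
Under exogeneity alone the bounds on PN are max{0,(p₁−p₀)/p₁} ≤ PN ≤ min{1,(1−p₀)/p₁}.
  lower = (p₁ − p₀)/p₁ = 0.20564 / 0.61492 ≈ 0.3344
  upper = min{1, (1 − p₀)/p₁} = 0.59072 / 0.61492 ≈ 0.9606

0.334 ≤ PN ≤ 0.961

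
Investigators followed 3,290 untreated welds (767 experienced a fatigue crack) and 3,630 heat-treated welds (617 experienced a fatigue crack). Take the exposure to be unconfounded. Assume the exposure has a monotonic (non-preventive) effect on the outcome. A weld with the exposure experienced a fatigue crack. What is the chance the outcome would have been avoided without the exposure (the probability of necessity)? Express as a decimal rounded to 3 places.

p₁ = P(outcome | exposed) = 767/3290 = 0.23313
p₀ = P(outcome | unexposed) = 617/3630 = 0.16997
Under exogeneity and monotonicity, PN = (p₁ − p₀) / p₁.
PN = (0.23313 − 0.16997) / 0.23313 = 0.063158 / 0.23313 ≈ 0.2709

PN ≈ 0.271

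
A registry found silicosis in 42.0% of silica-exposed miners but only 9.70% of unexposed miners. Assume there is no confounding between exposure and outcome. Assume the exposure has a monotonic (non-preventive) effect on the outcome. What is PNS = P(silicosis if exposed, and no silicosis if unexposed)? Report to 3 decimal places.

PNS ≈ 0.323

p₁ = 0.42, p₀ = 0.097.
Under exogeneity and monotonicity, PNS = p₁ − p₀.
PNS = 0.42 − 0.097 = 0.323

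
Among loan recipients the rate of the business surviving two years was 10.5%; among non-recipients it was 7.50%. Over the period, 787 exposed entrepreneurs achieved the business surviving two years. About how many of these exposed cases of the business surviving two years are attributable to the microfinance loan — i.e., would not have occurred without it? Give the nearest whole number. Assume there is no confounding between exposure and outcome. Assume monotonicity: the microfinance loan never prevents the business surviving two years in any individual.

p₁ = 0.105, p₀ = 0.075.
PN = (p₁ − p₀)/p₁ = (0.105 − 0.075) / 0.105 ≈ 0.28571.
Attributable cases ≈ PN × (exposed cases) = 0.28571 × 787 ≈ 224.86.

about 225 cases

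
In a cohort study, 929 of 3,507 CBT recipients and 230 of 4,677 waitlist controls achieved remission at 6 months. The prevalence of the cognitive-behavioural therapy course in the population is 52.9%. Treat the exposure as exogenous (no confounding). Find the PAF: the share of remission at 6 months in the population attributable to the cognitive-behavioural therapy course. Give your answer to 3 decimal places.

PAF ≈ 0.699

p₁ = P(outcome | exposed) = 929/3507 = 0.2649
p₀ = P(outcome | unexposed) = 230/4677 = 0.049177
Overall risk P(Y=1) = π·p₁ + (1−π)·p₀ = 0.529×0.2649 + 0.471×0.049177 = 0.16329.
Under exogeneity, PAF = [P(Y=1) − p₀] / P(Y=1).
PAF = (0.16329 − 0.049177) / 0.16329 ≈ 0.6988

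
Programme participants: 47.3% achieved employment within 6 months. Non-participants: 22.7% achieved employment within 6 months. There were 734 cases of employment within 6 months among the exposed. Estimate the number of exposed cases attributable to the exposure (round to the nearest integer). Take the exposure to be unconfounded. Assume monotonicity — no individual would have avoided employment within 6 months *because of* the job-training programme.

p₁ = 0.473, p₀ = 0.227.
PN = (p₁ − p₀)/p₁ = (0.473 − 0.227) / 0.473 ≈ 0.52008.
Attributable cases ≈ PN × (exposed cases) = 0.52008 × 734 ≈ 381.74.

about 382 cases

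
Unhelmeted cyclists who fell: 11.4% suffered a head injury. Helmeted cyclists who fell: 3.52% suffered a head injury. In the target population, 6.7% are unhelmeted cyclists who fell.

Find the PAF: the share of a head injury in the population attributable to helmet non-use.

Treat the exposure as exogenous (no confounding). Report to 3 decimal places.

PAF ≈ 0.130

p₁ = 0.114, p₀ = 0.0352.
Overall risk P(Y=1) = π·p₁ + (1−π)·p₀ = 0.067×0.114 + 0.933×0.0352 = 0.04048.
Under exogeneity, PAF = [P(Y=1) − p₀] / P(Y=1).
PAF = (0.04048 − 0.0352) / 0.04048 ≈ 0.1304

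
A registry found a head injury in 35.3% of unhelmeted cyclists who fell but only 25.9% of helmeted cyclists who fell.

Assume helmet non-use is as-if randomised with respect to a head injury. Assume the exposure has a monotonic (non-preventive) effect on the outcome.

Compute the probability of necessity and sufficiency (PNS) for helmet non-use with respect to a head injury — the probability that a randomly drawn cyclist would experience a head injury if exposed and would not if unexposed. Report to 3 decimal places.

p₁ = 0.353, p₀ = 0.259.
Under exogeneity and monotonicity, PNS = p₁ − p₀.
PNS = 0.353 − 0.259 = 0.094

PNS ≈ 0.094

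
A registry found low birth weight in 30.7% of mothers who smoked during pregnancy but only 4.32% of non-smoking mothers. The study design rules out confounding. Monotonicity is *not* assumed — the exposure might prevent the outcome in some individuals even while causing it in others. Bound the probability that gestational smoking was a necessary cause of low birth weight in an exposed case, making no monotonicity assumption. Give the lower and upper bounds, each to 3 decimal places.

p₁ = 0.307, p₀ = 0.0432.
Under exogeneity alone the bounds on PN are max{0,(p₁−p₀)/p₁} ≤ PN ≤ min{1,(1−p₀)/p₁}.
  lower = (p₁ − p₀)/p₁ = 0.2638 / 0.307 ≈ 0.8593
  upper = min{1, (1 − p₀)/p₁} = 0.9568 / 0.307 ≈ 3.1166 → capped at 1

0.859 ≤ PN ≤ 1.000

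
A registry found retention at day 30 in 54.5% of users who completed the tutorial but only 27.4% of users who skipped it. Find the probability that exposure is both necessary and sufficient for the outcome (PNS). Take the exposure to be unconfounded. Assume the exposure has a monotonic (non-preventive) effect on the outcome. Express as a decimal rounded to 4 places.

p₁ = 0.545, p₀ = 0.274.
Under exogeneity and monotonicity, PNS = p₁ − p₀.
PNS = 0.545 − 0.274 = 0.271

PNS ≈ 0.2710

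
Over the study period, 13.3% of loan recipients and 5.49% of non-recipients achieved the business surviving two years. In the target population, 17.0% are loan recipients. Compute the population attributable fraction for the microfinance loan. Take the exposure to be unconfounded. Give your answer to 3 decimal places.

PAF ≈ 0.195

p₁ = 0.133, p₀ = 0.0549.
Overall risk P(Y=1) = π·p₁ + (1−π)·p₀ = 0.17×0.133 + 0.83×0.0549 = 0.068177.
Under exogeneity, PAF = [P(Y=1) − p₀] / P(Y=1).
PAF = (0.068177 − 0.0549) / 0.068177 ≈ 0.1947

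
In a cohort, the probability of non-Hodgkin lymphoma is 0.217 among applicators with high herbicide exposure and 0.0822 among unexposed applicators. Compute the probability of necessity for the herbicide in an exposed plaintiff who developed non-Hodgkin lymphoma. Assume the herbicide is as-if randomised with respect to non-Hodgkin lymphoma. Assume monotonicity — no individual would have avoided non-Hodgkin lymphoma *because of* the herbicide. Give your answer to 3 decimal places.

PN ≈ 0.621

Let p₁ = 0.217, p₀ = 0.0822.
Under exogeneity and monotonicity, PN = (p₁ − p₀) / p₁.
PN = (0.217 − 0.0822) / 0.217 = 0.1348 / 0.217 ≈ 0.6212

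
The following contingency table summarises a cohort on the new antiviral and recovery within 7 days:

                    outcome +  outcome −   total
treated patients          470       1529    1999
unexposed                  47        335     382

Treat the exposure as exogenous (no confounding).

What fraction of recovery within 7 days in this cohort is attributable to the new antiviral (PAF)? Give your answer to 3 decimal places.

p₁ = P(outcome | exposed) = 470/1999 = 0.23512
p₀ = P(outcome | unexposed) = 47/382 = 0.12304
Exposure prevalence π = 1999/2381 = 0.83956; overall risk P(Y=1) = 0.21714.
Under exogeneity, PAF = [P(Y=1) − p₀]/P(Y=1).
PAF = (0.21714 − 0.12304) / 0.21714 ≈ 0.4334

PAF ≈ 0.433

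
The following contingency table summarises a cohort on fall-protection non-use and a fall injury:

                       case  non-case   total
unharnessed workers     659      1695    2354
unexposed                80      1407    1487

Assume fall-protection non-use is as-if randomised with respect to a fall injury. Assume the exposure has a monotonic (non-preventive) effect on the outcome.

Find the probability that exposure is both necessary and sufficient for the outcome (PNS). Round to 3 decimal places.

p₁ = P(outcome | exposed) = 659/2354 = 0.27995
p₀ = P(outcome | unexposed) = 80/1487 = 0.0538
Under exogeneity and monotonicity, PNS = p₁ − p₀.
PNS = 0.27995 − 0.0538 = 0.22615

PNS ≈ 0.226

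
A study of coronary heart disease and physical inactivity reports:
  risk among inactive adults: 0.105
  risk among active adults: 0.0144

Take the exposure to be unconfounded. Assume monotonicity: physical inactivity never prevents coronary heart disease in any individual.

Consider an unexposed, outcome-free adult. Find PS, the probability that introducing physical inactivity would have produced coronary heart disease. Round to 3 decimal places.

PS ≈ 0.092

Let p₁ = 0.105, p₀ = 0.0144.
Under exogeneity and monotonicity, PS = (p₁ − p₀) / (1 − p₀).
PS = (0.105 − 0.0144) / (1 − 0.0144) = 0.0906 / 0.9856 ≈ 0.0919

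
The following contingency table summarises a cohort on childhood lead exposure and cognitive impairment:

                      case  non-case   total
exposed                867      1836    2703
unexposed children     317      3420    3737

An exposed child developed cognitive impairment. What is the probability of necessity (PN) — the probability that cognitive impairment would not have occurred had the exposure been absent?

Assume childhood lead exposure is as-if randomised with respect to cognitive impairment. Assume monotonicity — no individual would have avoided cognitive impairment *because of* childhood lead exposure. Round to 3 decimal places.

PN ≈ 0.736

p₁ = P(outcome | exposed) = 867/2703 = 0.32075
p₀ = P(outcome | unexposed) = 317/3737 = 0.084827
Under exogeneity and monotonicity, PN = (p₁ − p₀)/p₁.
PN = (0.32075 − 0.084827) / 0.32075 ≈ 0.7355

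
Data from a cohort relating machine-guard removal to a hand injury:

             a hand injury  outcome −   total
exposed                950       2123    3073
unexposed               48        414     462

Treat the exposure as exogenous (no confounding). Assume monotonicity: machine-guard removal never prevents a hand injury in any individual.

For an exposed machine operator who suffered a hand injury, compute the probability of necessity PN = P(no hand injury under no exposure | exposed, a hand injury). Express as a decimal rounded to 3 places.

PN ≈ 0.664

p₁ = P(outcome | exposed) = 950/3073 = 0.30914
p₀ = P(outcome | unexposed) = 48/462 = 0.1039
Under exogeneity and monotonicity, PN = (p₁ − p₀)/p₁.
PN = (0.30914 − 0.1039) / 0.30914 ≈ 0.6639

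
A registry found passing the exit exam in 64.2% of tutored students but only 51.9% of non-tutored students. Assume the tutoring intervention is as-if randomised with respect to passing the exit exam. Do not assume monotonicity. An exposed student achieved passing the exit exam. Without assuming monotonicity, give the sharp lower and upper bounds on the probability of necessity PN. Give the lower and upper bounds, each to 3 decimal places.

0.192 ≤ PN ≤ 0.749

p₁ = 0.642, p₀ = 0.519.
Under exogeneity alone the bounds on PN are max{0,(p₁−p₀)/p₁} ≤ PN ≤ min{1,(1−p₀)/p₁}.
  lower = (p₁ − p₀)/p₁ = 0.123 / 0.642 ≈ 0.1916
  upper = min{1, (1 − p₀)/p₁} = 0.481 / 0.642 ≈ 0.7492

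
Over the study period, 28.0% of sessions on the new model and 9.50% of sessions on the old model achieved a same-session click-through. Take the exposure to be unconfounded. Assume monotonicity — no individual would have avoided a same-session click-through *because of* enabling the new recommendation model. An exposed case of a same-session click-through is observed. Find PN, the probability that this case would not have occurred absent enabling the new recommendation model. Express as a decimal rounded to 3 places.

p₁ = 0.28, p₀ = 0.095.
Under exogeneity and monotonicity, PN = (p₁ − p₀) / p₁.
PN = (0.28 − 0.095) / 0.28 = 0.185 / 0.28 ≈ 0.6607

PN ≈ 0.661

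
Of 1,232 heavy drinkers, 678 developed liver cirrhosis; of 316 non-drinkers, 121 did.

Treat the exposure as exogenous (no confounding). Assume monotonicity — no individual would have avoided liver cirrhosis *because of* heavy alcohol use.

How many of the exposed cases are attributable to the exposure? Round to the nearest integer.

p₁ = P(outcome | exposed) = 678/1232 = 0.55032
p₀ = P(outcome | unexposed) = 121/316 = 0.38291
PN = (p₁ − p₀)/p₁ = (0.55032 − 0.38291) / 0.55032 ≈ 0.30421.
Attributable cases ≈ PN × (exposed cases) = 0.30421 × 678 ≈ 206.25.

about 206 cases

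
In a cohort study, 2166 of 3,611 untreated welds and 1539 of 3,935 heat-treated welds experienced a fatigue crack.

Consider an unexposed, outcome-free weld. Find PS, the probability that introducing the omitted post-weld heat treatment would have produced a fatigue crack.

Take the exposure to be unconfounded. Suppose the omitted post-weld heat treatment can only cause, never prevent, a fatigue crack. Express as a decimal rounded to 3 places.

p₁ = P(outcome | exposed) = 2166/3611 = 0.59983
p₀ = P(outcome | unexposed) = 1539/3935 = 0.39111
Under exogeneity and monotonicity, PS = (p₁ − p₀) / (1 − p₀).
PS = (0.59983 − 0.39111) / (1 − 0.39111) = 0.20873 / 0.60889 ≈ 0.3428

PS ≈ 0.343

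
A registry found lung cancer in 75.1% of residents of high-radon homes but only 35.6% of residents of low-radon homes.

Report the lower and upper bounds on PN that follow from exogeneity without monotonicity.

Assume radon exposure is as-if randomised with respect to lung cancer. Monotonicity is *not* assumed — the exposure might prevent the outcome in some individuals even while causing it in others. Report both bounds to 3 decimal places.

p₁ = 0.751, p₀ = 0.356.
Under exogeneity alone the bounds on PN are max{0,(p₁−p₀)/p₁} ≤ PN ≤ min{1,(1−p₀)/p₁}.
  lower = (p₁ − p₀)/p₁ = 0.395 / 0.751 ≈ 0.5260
  upper = min{1, (1 − p₀)/p₁} = 0.644 / 0.751 ≈ 0.8575

0.526 ≤ PN ≤ 0.858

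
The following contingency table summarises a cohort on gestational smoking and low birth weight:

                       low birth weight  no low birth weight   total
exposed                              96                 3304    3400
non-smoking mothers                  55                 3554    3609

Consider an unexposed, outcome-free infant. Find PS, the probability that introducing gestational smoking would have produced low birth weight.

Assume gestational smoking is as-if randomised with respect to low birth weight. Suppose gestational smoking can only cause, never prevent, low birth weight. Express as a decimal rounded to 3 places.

PS ≈ 0.013

p₁ = P(outcome | exposed) = 96/3400 = 0.028235
p₀ = P(outcome | unexposed) = 55/3609 = 0.01524
Under exogeneity and monotonicity, PS = (p₁ − p₀) / (1 − p₀).
PS = (0.028235 − 0.01524) / (1 − 0.01524) = 0.012996 / 0.98476 ≈ 0.0132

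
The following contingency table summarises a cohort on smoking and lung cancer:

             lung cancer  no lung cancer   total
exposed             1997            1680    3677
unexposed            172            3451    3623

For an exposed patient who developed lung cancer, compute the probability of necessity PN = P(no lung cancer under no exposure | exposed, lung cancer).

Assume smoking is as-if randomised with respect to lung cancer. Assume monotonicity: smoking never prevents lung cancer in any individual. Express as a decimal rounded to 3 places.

PN ≈ 0.913

p₁ = P(outcome | exposed) = 1997/3677 = 0.54311
p₀ = P(outcome | unexposed) = 172/3623 = 0.047474
Under exogeneity and monotonicity, PN = (p₁ − p₀) / p₁.
PN = (0.54311 − 0.047474) / 0.54311 = 0.49563 / 0.54311 ≈ 0.9126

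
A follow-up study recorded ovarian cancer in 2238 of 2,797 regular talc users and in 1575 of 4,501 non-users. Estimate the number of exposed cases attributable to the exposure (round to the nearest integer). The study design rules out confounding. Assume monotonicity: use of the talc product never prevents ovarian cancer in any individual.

about 1259 cases

p₁ = P(outcome | exposed) = 2238/2797 = 0.80014
p₀ = P(outcome | unexposed) = 1575/4501 = 0.34992
PN = (p₁ − p₀)/p₁ = (0.80014 − 0.34992) / 0.80014 ≈ 0.56268.
Attributable cases ≈ PN × (exposed cases) = 0.56268 × 2238 ≈ 1259.27.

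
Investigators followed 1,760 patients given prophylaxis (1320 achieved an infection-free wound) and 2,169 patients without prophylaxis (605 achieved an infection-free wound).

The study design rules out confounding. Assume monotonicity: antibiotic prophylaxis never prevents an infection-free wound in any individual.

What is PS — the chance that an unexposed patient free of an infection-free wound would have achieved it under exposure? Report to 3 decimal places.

p₁ = P(outcome | exposed) = 1320/1760 = 0.75
p₀ = P(outcome | unexposed) = 605/2169 = 0.27893
Under exogeneity and monotonicity, PS = (p₁ − p₀) / (1 − p₀).
PS = (0.75 − 0.27893) / (1 − 0.27893) = 0.47107 / 0.72107 ≈ 0.6533

PS ≈ 0.653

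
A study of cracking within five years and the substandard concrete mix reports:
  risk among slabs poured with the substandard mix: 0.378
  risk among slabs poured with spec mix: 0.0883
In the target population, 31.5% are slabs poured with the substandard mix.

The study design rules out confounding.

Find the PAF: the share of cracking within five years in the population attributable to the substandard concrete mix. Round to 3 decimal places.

Let p₁ = 0.378, p₀ = 0.0883.
Overall risk P(Y=1) = π·p₁ + (1−π)·p₀ = 0.315×0.378 + 0.685×0.0883 = 0.17956.
Under exogeneity, PAF = [P(Y=1) − p₀] / P(Y=1).
PAF = (0.17956 − 0.0883) / 0.17956 ≈ 0.5082

PAF ≈ 0.508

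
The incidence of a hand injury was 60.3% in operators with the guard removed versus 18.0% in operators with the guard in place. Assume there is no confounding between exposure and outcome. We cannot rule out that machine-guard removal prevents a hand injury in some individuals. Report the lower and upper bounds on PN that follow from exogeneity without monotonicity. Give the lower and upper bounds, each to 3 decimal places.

p₁ = 0.603, p₀ = 0.18.
Under exogeneity alone the bounds on PN are max{0,(p₁−p₀)/p₁} ≤ PN ≤ min{1,(1−p₀)/p₁}.
  lower = (p₁ − p₀)/p₁ = 0.423 / 0.603 ≈ 0.7015
  upper = min{1, (1 − p₀)/p₁} = 0.82 / 0.603 ≈ 1.3599 → capped at 1

0.701 ≤ PN ≤ 1.000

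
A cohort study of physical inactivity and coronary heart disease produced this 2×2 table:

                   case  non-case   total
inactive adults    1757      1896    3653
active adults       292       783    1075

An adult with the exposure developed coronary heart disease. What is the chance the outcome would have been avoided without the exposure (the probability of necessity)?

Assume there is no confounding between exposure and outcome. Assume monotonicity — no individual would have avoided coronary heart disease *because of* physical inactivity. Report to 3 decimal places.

p₁ = P(outcome | exposed) = 1757/3653 = 0.48097
p₀ = P(outcome | unexposed) = 292/1075 = 0.27163
Under exogeneity and monotonicity, PN = (p₁ − p₀)/p₁.
PN = (0.48097 − 0.27163) / 0.48097 ≈ 0.4353

PN ≈ 0.435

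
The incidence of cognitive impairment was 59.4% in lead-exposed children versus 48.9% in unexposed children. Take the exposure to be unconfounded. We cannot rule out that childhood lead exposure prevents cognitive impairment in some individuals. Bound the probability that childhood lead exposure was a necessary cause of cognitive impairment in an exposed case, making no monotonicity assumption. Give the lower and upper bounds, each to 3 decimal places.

p₁ = 0.594, p₀ = 0.489.
Under exogeneity alone the bounds on PN are max{0,(p₁−p₀)/p₁} ≤ PN ≤ min{1,(1−p₀)/p₁}.
  lower = (p₁ − p₀)/p₁ = 0.105 / 0.594 ≈ 0.1768
  upper = min{1, (1 − p₀)/p₁} = 0.511 / 0.594 ≈ 0.8603

0.177 ≤ PN ≤ 0.860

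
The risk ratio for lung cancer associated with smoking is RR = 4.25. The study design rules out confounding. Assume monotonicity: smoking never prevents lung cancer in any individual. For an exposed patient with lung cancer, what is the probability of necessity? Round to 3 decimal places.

PN ≈ 0.765

Under exogeneity and monotonicity, PN = (RR − 1) / RR = 1 − 1/RR.
PN = (4.25 − 1) / 4.25 = 3.25 / 4.25 ≈ 0.7647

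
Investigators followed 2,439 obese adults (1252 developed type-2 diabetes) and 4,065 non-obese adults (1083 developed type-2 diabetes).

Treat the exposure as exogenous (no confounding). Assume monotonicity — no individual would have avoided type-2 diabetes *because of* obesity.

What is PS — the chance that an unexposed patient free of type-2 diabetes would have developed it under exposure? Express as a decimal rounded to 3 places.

p₁ = P(outcome | exposed) = 1252/2439 = 0.51333
p₀ = P(outcome | unexposed) = 1083/4065 = 0.26642
Under exogeneity and monotonicity, PS = (p₁ − p₀) / (1 − p₀).
PS = (0.51333 − 0.26642) / (1 − 0.26642) = 0.2469 / 0.73358 ≈ 0.3366

PS ≈ 0.337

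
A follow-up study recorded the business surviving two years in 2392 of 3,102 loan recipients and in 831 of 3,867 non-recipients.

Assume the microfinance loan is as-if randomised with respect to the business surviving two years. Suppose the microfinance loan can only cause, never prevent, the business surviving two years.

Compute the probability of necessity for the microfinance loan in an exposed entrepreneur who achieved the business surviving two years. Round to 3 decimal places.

PN ≈ 0.721

p₁ = P(outcome | exposed) = 2392/3102 = 0.77112
p₀ = P(outcome | unexposed) = 831/3867 = 0.2149
Under exogeneity and monotonicity, PN = (p₁ − p₀) / p₁.
PN = (0.77112 − 0.2149) / 0.77112 = 0.55622 / 0.77112 ≈ 0.7213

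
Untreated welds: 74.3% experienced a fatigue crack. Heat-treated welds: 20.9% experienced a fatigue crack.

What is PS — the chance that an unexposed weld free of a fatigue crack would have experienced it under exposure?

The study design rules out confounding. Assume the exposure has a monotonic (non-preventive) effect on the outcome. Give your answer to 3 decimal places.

PS ≈ 0.675

p₁ = 0.743, p₀ = 0.209.
Under exogeneity and monotonicity, PS = (p₁ − p₀) / (1 − p₀).
PS = (0.743 − 0.209) / (1 − 0.209) = 0.534 / 0.791 ≈ 0.6751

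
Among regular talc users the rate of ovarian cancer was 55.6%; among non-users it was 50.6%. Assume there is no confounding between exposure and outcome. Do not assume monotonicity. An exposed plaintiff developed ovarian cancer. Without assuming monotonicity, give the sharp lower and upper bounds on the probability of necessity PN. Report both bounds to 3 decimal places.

p₁ = 0.556, p₀ = 0.506.
Under exogeneity alone the bounds on PN are max{0,(p₁−p₀)/p₁} ≤ PN ≤ min{1,(1−p₀)/p₁}.
  lower = (p₁ − p₀)/p₁ = 0.05 / 0.556 ≈ 0.0899
  upper = min{1, (1 − p₀)/p₁} = 0.494 / 0.556 ≈ 0.8885

0.090 ≤ PN ≤ 0.888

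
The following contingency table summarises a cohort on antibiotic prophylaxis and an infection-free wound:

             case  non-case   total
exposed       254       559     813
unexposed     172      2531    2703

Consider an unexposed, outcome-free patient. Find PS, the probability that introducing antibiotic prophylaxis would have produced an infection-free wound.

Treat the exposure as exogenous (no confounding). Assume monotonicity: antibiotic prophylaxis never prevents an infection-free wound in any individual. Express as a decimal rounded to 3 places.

p₁ = P(outcome | exposed) = 254/813 = 0.31242
p₀ = P(outcome | unexposed) = 172/2703 = 0.063633
Under exogeneity and monotonicity, PS = (p₁ − p₀)/(1 − p₀).
PS = (0.31242 − 0.063633) / 0.93637 ≈ 0.2657

PS ≈ 0.266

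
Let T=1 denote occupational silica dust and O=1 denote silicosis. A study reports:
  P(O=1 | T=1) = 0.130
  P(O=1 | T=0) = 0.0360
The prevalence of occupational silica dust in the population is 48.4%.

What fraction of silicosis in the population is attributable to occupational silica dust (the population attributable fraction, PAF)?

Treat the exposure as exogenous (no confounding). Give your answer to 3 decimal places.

PAF ≈ 0.558

Let p₁ = 0.13, p₀ = 0.036.
Overall risk P(Y=1) = π·p₁ + (1−π)·p₀ = 0.484×0.13 + 0.516×0.036 = 0.081496.
Under exogeneity, PAF = [P(Y=1) − p₀] / P(Y=1).
PAF = (0.081496 − 0.036) / 0.081496 ≈ 0.5583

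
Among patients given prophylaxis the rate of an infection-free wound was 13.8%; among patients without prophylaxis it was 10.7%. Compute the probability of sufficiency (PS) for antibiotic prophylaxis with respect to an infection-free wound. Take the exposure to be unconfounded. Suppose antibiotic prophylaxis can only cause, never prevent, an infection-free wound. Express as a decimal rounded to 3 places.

p₁ = 0.138, p₀ = 0.107.
Under exogeneity and monotonicity, PS = (p₁ − p₀) / (1 − p₀).
PS = (0.138 − 0.107) / (1 − 0.107) = 0.031 / 0.893 ≈ 0.0347

PS ≈ 0.035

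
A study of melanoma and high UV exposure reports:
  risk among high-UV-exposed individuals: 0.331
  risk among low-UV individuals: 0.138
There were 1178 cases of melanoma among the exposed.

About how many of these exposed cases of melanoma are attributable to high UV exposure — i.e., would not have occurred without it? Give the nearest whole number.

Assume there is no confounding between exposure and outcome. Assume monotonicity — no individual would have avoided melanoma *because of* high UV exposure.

about 687 cases

Let p₁ = 0.331, p₀ = 0.138.
PN = (p₁ − p₀)/p₁ = (0.331 − 0.138) / 0.331 ≈ 0.58308.
Attributable cases ≈ PN × (exposed cases) = 0.58308 × 1178 ≈ 686.87.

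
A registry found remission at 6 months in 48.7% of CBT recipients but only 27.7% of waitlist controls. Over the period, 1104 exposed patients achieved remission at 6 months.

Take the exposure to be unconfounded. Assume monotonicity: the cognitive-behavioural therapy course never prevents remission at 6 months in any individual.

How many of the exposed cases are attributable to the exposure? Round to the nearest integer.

p₁ = 0.487, p₀ = 0.277.
PN = (p₁ − p₀)/p₁ = (0.487 − 0.277) / 0.487 ≈ 0.43121.
Attributable cases ≈ PN × (exposed cases) = 0.43121 × 1104 ≈ 476.06.

about 476 cases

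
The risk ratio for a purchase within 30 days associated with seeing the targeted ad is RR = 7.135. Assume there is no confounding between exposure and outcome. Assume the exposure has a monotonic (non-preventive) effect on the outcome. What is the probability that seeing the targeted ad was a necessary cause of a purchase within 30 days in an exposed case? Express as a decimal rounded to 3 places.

PN ≈ 0.860

Under exogeneity and monotonicity, PN = (RR − 1) / RR = 1 − 1/RR.
PN = (7.135 − 1) / 7.135 = 6.135 / 7.135 ≈ 0.8598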